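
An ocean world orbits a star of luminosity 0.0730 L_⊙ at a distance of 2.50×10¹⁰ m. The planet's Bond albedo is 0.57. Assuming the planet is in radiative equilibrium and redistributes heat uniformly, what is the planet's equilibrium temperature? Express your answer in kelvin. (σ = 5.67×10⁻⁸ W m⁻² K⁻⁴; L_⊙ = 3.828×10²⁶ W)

T_eq ≈ 287 K

L = 0.0730 × 3.828×10²⁶ = 2.79×10²⁵ W.
Flux: S = L/(4πd²) = 2.79×10²⁵/(4π×(2.50×10¹⁰)²) = 3560 W m⁻².
Energy balance: absorbed = emitted ⇒ πR²·S(1−A) = 4πR²·σT_eq⁴, so T_eq⁴ = S(1−A)/(4σ).
T_eq = [3560 × 0.43 / (4 × 5.67×10⁻⁸)]^(1/4) = (6.75×10⁹)^(1/4) = 287 K.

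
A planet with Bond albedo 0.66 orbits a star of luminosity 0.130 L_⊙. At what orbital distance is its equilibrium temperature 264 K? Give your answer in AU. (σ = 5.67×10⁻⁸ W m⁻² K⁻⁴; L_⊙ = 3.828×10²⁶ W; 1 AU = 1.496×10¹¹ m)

d ≈ 0.234 AU

L = 0.130 × 3.828×10²⁶ = 4.98×10²⁵ W.
From T_eq⁴ = L(1−A)/(16πσd²): d = √[L(1−A)/(16πσT_eq⁴)].
d = √[4.98×10²⁵ × 0.34 / (16π × 5.67×10⁻⁸ × (264)⁴)] = 3.50×10¹⁰ m = 0.234 AU.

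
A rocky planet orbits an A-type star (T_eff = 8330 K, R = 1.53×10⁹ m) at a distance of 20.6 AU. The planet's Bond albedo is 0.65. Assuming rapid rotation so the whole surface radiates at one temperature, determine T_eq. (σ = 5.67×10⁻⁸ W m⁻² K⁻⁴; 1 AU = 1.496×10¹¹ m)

d = 20.6 AU = 3.08×10¹² m.
L = 4πR_⋆²σT_⋆⁴ = 4π(1.53×10⁹)² × 5.67×10⁻⁸ × (8330)⁴ = 8.03×10²⁷ W.
S = L/(4πd²) = 67.3 W m⁻².
Energy balance: absorbed = emitted ⇒ πR²·S(1−A) = 4πR²·σT_eq⁴, so T_eq⁴ = S(1−A)/(4σ).
T_eq = [67.3 × 0.35 / (4 × 5.67×10⁻⁸)]^(1/4) = (1.04×10⁸)^(1/4) = 101 K.

T_eq ≈ 101 K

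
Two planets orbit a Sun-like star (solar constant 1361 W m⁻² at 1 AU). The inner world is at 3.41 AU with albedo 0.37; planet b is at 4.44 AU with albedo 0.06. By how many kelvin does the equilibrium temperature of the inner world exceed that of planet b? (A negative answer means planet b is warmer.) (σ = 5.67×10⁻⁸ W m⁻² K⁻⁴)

ΔT ≈ 4.2 K

T_eq = [S₀(1−A)/(4σd²)]^(1/4), so T ∝ (1−A)^(1/4) / √d.
T₁ = [1361×0.63/(4×5.67×10⁻⁸×3.41²)]^(1/4) = 134.28 K.
T₂ = [1361×0.94/(4×5.67×10⁻⁸×4.44²)]^(1/4) = 130.06 K.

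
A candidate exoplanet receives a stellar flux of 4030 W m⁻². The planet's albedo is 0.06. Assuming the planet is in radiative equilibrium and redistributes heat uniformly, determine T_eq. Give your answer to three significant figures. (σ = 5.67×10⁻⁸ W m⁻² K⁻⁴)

Energy balance: absorbed = emitted ⇒ πR²·S(1−A) = 4πR²·σT_eq⁴, so T_eq⁴ = S(1−A)/(4σ).
T_eq = [4030 × 0.94 / (4 × 5.67×10⁻⁸)]^(1/4) = (1.67×10¹⁰)^(1/4) = 359 K.

T_eq ≈ 359 K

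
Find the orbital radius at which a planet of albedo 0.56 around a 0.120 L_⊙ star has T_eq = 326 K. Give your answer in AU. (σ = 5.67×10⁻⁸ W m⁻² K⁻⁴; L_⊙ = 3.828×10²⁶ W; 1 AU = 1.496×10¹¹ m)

d ≈ 0.167 AU

L = 0.120 × 3.828×10²⁶ = 4.59×10²⁵ W.
From T_eq⁴ = L(1−A)/(16πσd²): d = √[L(1−A)/(16πσT_eq⁴)].
d = √[4.59×10²⁵ × 0.44 / (16π × 5.67×10⁻⁸ × (326)⁴)] = 2.51×10¹⁰ m = 0.167 AU.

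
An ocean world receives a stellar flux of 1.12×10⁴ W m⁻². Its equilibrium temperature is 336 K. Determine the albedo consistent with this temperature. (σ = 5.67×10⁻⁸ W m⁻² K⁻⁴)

From T_eq⁴ = S(1−A)/(4σ): 1−A = 4σT_eq⁴/S.
1−A = 4 × 5.67×10⁻⁸ × (336)⁴ / 1.12×10⁴ = 0.258.

A ≈ 0.74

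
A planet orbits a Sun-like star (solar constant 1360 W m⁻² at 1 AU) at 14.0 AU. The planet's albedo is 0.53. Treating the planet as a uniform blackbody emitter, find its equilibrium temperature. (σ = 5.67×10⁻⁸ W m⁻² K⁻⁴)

T_eq ≈ 61.6 K

Flux at 14.0 AU: S = 1360/14.0² = 6.94 W m⁻².
Energy balance: absorbed = emitted ⇒ πR²·S(1−A) = 4πR²·σT_eq⁴, so T_eq⁴ = S(1−A)/(4σ).
T_eq = [6.94 × 0.47 / (4 × 5.67×10⁻⁸)]^(1/4) = (1.44×10⁷)^(1/4) = 61.6 K.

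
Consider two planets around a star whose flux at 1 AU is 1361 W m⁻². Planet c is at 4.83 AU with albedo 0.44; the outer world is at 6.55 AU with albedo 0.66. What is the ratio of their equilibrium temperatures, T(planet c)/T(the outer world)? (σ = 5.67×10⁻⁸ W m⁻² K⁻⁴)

T₁/T₂ ≈ 1.319

T_eq = [S₀(1−A)/(4σd²)]^(1/4), so T ∝ (1−A)^(1/4) / √d.
T₁ = [1361×0.56/(4×5.67×10⁻⁸×4.83²)]^(1/4) = 109.55 K.
T₂ = [1361×0.34/(4×5.67×10⁻⁸×6.55²)]^(1/4) = 83.04 K.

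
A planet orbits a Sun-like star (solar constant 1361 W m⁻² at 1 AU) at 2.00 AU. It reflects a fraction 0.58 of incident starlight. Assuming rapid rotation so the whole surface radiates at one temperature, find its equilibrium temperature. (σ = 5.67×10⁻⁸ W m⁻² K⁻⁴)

T_eq ≈ 158 K

Flux at 2.00 AU: S = 1361/2.00² = 340 W m⁻².
Energy balance: absorbed = emitted ⇒ πR²·S(1−A) = 4πR²·σT_eq⁴, so T_eq⁴ = S(1−A)/(4σ).
T_eq = [340 × 0.42 / (4 × 5.67×10⁻⁸)]^(1/4) = (6.30×10⁸)^(1/4) = 158 K.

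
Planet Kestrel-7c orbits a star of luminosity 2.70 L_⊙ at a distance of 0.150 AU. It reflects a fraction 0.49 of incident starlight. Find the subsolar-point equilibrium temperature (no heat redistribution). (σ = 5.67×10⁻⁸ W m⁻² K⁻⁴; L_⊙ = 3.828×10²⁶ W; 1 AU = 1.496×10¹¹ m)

T_ss ≈ 1100 K

d = 0.150 AU = 2.24×10¹⁰ m.
L = 2.70 × 3.828×10²⁶ = 1.03×10²⁷ W.
Flux: S = L/(4πd²) = 1.03×10²⁷/(4π×(2.24×10¹⁰)²) = 1.63×10⁵ W m⁻².
At the subsolar point the surface absorbs S(1−A) and emits σT⁴ per unit area — no factor of 4, since only the local patch is in balance.
T = [1.63×10⁵ × 0.51 / 5.67×10⁻⁸]^(1/4) = (1.47×10¹²)^(1/4) = 1100 K.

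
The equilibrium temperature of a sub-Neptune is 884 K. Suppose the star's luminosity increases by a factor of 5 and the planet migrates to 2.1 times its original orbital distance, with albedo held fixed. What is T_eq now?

T_eq ∝ L^(1/4) · d^(−1/2).
T′ = 884 × 5^(1/4) / 2.1^(1/2) = 912 K.

T_eq ≈ 912 K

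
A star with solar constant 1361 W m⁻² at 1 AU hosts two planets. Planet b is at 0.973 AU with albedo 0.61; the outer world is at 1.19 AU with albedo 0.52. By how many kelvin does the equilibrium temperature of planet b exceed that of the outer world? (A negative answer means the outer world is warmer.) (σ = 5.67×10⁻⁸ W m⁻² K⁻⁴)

ΔT ≈ 10.6 K

T_eq = [S₀(1−A)/(4σd²)]^(1/4), so T ∝ (1−A)^(1/4) / √d.
T₁ = [1361×0.39/(4×5.67×10⁻⁸×0.973²)]^(1/4) = 222.98 K.
T₂ = [1361×0.48/(4×5.67×10⁻⁸×1.19²)]^(1/4) = 212.37 K.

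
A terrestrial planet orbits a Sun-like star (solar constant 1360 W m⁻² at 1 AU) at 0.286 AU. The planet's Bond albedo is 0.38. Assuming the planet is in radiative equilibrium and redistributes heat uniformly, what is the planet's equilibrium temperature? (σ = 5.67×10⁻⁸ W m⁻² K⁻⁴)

Flux at 0.286 AU: S = 1360/0.286² = 1.66×10⁴ W m⁻².
Energy balance: absorbed = emitted ⇒ πR²·S(1−A) = 4πR²·σT_eq⁴, so T_eq⁴ = S(1−A)/(4σ).
T_eq = [1.66×10⁴ × 0.62 / (4 × 5.67×10⁻⁸)]^(1/4) = (4.55×10¹⁰)^(1/4) = 462 K.

T_eq ≈ 462 K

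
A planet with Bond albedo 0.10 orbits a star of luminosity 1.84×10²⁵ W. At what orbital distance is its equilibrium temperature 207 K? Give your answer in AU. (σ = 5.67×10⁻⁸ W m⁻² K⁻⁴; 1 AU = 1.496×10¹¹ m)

From T_eq⁴ = L(1−A)/(16πσd²): d = √[L(1−A)/(16πσT_eq⁴)].
d = √[1.84×10²⁵ × 0.90 / (16π × 5.67×10⁻⁸ × (207)⁴)] = 5.63×10¹⁰ m = 0.376 AU.

d ≈ 0.376 AU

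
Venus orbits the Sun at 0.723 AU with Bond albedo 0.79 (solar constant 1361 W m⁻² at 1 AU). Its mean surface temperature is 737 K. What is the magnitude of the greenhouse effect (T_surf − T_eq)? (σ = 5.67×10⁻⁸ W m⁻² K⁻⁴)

ΔT ≈ 515.4 K

S = 1361/0.723² = 2604 W m⁻².
T_eq = [S(1−A)/(4σ)]^(1/4) = [2604×0.21/(4×5.67×10⁻⁸)]^(1/4) = 221.6 K.
ΔT = T_surf − T_eq = 737 − 221.6.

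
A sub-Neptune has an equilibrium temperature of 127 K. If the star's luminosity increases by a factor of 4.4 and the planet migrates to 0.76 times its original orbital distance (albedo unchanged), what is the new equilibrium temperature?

T_eq ∝ L^(1/4) · d^(−1/2).
T′ = 127 × 4.4^(1/4) / 0.76^(1/2) = 211 K.

T_eq ≈ 211 K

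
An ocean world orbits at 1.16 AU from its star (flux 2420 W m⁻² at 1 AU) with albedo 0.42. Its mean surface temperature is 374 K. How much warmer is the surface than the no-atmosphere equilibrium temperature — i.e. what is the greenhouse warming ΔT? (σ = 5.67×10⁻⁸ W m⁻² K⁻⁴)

S = 2420/1.16² = 1798 W m⁻².
T_eq = [S(1−A)/(4σ)]^(1/4) = [1798×0.58/(4×5.67×10⁻⁸)]^(1/4) = 260.4 K.
ΔT = T_surf − T_eq = 374 − 260.4.

ΔT ≈ 113.6 K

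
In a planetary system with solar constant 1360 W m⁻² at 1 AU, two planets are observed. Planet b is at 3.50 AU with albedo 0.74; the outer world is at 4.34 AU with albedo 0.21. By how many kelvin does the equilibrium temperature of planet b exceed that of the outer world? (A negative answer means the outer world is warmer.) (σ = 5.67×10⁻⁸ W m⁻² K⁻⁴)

ΔT ≈ -19.7 K

T_eq = [S₀(1−A)/(4σd²)]^(1/4), so T ∝ (1−A)^(1/4) / √d.
T₁ = [1360×0.26/(4×5.67×10⁻⁸×3.50²)]^(1/4) = 106.21 K.
T₂ = [1360×0.79/(4×5.67×10⁻⁸×4.34²)]^(1/4) = 125.93 K.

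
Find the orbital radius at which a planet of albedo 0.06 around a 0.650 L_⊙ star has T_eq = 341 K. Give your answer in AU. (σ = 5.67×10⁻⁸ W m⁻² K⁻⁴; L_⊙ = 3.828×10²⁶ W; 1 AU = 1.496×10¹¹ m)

L = 0.650 × 3.828×10²⁶ = 2.49×10²⁶ W.
From T_eq⁴ = L(1−A)/(16πσd²): d = √[L(1−A)/(16πσT_eq⁴)].
d = √[2.49×10²⁶ × 0.94 / (16π × 5.67×10⁻⁸ × (341)⁴)] = 7.79×10¹⁰ m = 0.521 AU.

d ≈ 0.521 AU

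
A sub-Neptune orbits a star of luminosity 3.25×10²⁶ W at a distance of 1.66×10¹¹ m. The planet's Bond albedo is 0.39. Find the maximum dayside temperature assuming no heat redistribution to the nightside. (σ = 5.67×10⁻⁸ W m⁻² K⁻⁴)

T_ss ≈ 317 K

Flux: S = L/(4πd²) = 3.25×10²⁶/(4π×(1.66×10¹¹)²) = 939 W m⁻².
With no redistribution each surface element balances locally: S(1−A) = σT⁴.
T = [939 × 0.61 / 5.67×10⁻⁸]^(1/4) = (1.01×10¹⁰)^(1/4) = 317 K.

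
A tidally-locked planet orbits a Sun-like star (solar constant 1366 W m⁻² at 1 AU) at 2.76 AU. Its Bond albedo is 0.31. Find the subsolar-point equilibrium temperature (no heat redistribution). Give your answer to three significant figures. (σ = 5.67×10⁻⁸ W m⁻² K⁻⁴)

Flux at 2.76 AU: S = 1366/2.76² = 179 W m⁻².
At the subsolar point the surface absorbs S(1−A) and emits σT⁴ per unit area — no factor of 4, since only the local patch is in balance.
T = [179 × 0.69 / 5.67×10⁻⁸]^(1/4) = (2.18×10⁹)^(1/4) = 216 K.

T_ss ≈ 216 K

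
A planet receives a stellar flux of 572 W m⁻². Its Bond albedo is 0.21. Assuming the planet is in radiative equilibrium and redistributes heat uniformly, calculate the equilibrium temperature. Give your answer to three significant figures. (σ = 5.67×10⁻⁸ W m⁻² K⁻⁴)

T_eq ≈ 211 K

Energy balance: absorbed = emitted ⇒ πR²·S(1−A) = 4πR²·σT_eq⁴, so T_eq⁴ = S(1−A)/(4σ).
T_eq = [572 × 0.79 / (4 × 5.67×10⁻⁸)]^(1/4) = (1.99×10⁹)^(1/4) = 211 K.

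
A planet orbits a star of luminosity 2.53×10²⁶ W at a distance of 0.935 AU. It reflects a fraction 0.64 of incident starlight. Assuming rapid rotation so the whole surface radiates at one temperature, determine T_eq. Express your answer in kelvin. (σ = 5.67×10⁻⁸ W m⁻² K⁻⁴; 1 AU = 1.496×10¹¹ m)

d = 0.935 AU = 1.40×10¹¹ m.
Flux: S = L/(4πd²) = 2.53×10²⁶/(4π×(1.40×10¹¹)²) = 1030 W m⁻².
Energy balance: absorbed = emitted ⇒ πR²·S(1−A) = 4πR²·σT_eq⁴, so T_eq⁴ = S(1−A)/(4σ).
T_eq = [1030 × 0.36 / (4 × 5.67×10⁻⁸)]^(1/4) = (1.63×10⁹)^(1/4) = 201 K.

T_eq ≈ 201 K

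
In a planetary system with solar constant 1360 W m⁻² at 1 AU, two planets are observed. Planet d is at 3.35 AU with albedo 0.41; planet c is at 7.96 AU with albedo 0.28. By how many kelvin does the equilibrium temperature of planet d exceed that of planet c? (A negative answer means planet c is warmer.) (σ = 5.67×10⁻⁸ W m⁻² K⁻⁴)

T_eq = [S₀(1−A)/(4σd²)]^(1/4), so T ∝ (1−A)^(1/4) / √d.
T₁ = [1360×0.59/(4×5.67×10⁻⁸×3.35²)]^(1/4) = 133.25 K.
T₂ = [1360×0.72/(4×5.67×10⁻⁸×7.96²)]^(1/4) = 90.86 K.

ΔT ≈ 42.4 K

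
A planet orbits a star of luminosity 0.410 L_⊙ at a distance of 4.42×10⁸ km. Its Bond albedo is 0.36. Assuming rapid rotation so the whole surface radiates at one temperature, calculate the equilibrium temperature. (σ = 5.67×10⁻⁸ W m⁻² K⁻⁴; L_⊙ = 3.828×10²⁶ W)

T_eq ≈ 116 K

d = 4.42×10⁸ km = 4.42×10¹¹ m.
L = 0.410 × 3.828×10²⁶ = 1.57×10²⁶ W.
Flux: S = L/(4πd²) = 1.57×10²⁶/(4π×(4.42×10¹¹)²) = 63.9 W m⁻².
Energy balance: absorbed = emitted ⇒ πR²·S(1−A) = 4πR²·σT_eq⁴, so T_eq⁴ = S(1−A)/(4σ).
T_eq = [63.9 × 0.64 / (4 × 5.67×10⁻⁸)]^(1/4) = (1.80×10⁸)^(1/4) = 116 K.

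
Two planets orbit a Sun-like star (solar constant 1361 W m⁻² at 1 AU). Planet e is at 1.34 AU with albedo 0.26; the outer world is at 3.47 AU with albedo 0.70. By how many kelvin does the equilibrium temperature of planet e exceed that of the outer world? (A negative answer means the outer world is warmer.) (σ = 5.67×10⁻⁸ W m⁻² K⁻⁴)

T_eq = [S₀(1−A)/(4σd²)]^(1/4), so T ∝ (1−A)^(1/4) / √d.
T₁ = [1361×0.74/(4×5.67×10⁻⁸×1.34²)]^(1/4) = 223.00 K.
T₂ = [1361×0.30/(4×5.67×10⁻⁸×3.47²)]^(1/4) = 110.58 K.

ΔT ≈ 112.4 K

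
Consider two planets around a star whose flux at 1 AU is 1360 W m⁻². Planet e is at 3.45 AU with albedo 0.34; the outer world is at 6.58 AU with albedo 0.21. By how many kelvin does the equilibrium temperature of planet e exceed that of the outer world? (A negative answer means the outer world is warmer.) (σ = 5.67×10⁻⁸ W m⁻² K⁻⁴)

ΔT ≈ 32.8 K

T_eq = [S₀(1−A)/(4σd²)]^(1/4), so T ∝ (1−A)^(1/4) / √d.
T₁ = [1360×0.66/(4×5.67×10⁻⁸×3.45²)]^(1/4) = 135.04 K.
T₂ = [1360×0.79/(4×5.67×10⁻⁸×6.58²)]^(1/4) = 102.27 K.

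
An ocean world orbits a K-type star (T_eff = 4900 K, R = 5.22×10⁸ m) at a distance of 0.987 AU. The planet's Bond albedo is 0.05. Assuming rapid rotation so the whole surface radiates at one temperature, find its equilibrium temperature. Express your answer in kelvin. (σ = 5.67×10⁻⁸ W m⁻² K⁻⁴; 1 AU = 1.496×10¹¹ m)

d = 0.987 AU = 1.48×10¹¹ m.
L = 4πR_⋆²σT_⋆⁴ = 4π(5.22×10⁸)² × 5.67×10⁻⁸ × (4900)⁴ = 1.12×10²⁶ W.
S = L/(4πd²) = 409 W m⁻².
Energy balance: absorbed = emitted ⇒ πR²·S(1−A) = 4πR²·σT_eq⁴, so T_eq⁴ = S(1−A)/(4σ).
T_eq = [409 × 0.95 / (4 × 5.67×10⁻⁸)]^(1/4) = (1.71×10⁹)^(1/4) = 203 K.

T_eq ≈ 203 K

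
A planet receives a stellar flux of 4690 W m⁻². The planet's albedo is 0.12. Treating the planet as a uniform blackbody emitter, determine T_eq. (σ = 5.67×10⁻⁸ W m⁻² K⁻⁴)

Energy balance: absorbed = emitted ⇒ πR²·S(1−A) = 4πR²·σT_eq⁴, so T_eq⁴ = S(1−A)/(4σ).
T_eq = [4690 × 0.88 / (4 × 5.67×10⁻⁸)]^(1/4) = (1.82×10¹⁰)^(1/4) = 367 K.

T_eq ≈ 367 K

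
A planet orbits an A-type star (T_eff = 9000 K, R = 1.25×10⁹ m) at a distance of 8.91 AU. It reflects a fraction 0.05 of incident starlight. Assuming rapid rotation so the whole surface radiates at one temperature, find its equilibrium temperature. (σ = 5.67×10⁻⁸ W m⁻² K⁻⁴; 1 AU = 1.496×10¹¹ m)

T_eq ≈ 192 K

d = 8.91 AU = 1.33×10¹² m.
L = 4πR_⋆²σT_⋆⁴ = 4π(1.25×10⁹)² × 5.67×10⁻⁸ × (9000)⁴ = 7.30×10²⁷ W.
S = L/(4πd²) = 327 W m⁻².
Energy balance: absorbed = emitted ⇒ πR²·S(1−A) = 4πR²·σT_eq⁴, so T_eq⁴ = S(1−A)/(4σ).
T_eq = [327 × 0.95 / (4 × 5.67×10⁻⁸)]^(1/4) = (1.37×10⁹)^(1/4) = 192 K.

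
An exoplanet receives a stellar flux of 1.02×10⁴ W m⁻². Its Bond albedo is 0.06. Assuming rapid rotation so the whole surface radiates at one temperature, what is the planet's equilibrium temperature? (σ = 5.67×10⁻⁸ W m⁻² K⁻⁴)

T_eq ≈ 453 K

Energy balance: absorbed = emitted ⇒ πR²·S(1−A) = 4πR²·σT_eq⁴, so T_eq⁴ = S(1−A)/(4σ).
T_eq = [1.02×10⁴ × 0.94 / (4 × 5.67×10⁻⁸)]^(1/4) = (4.23×10¹⁰)^(1/4) = 453 K.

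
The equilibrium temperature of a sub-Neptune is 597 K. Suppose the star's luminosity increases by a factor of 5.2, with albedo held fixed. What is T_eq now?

T_eq ∝ L^(1/4) · d^(−1/2).
T′ = 597 × 5.2^(1/4) = 902 K.

T_eq ≈ 902 K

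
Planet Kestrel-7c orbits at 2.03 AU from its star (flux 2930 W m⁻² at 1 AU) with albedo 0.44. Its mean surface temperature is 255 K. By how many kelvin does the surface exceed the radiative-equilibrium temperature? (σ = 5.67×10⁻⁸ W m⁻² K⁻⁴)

ΔT ≈ 50.3 K

S = 2930/2.03² = 711.0 W m⁻².
T_eq = [S(1−A)/(4σ)]^(1/4) = [711.0×0.56/(4×5.67×10⁻⁸)]^(1/4) = 204.7 K.
ΔT = T_surf − T_eq = 255 − 204.7.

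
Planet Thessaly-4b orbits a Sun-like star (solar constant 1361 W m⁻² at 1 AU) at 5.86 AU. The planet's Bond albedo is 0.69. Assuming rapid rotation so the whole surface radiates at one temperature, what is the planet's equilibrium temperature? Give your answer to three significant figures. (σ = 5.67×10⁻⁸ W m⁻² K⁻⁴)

T_eq ≈ 85.8 K

Flux at 5.86 AU: S = 1361/5.86² = 39.6 W m⁻².
Energy balance: absorbed = emitted ⇒ πR²·S(1−A) = 4πR²·σT_eq⁴, so T_eq⁴ = S(1−A)/(4σ).
T_eq = [39.6 × 0.31 / (4 × 5.67×10⁻⁸)]^(1/4) = (5.42×10⁷)^(1/4) = 85.8 K.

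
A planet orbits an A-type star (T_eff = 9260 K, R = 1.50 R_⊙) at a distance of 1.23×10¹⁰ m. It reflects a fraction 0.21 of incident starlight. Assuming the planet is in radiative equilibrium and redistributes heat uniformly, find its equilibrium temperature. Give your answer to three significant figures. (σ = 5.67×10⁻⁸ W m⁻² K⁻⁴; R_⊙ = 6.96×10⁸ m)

R_⋆ = 1.50 × 6.96×10⁸ = 1.04×10⁹ m.
L = 4πR_⋆²σT_⋆⁴ = 4π(1.04×10⁹)² × 5.67×10⁻⁸ × (9260)⁴ = 5.71×10²⁷ W.
S = L/(4πd²) = 3.00×10⁶ W m⁻².
Energy balance: absorbed = emitted ⇒ πR²·S(1−A) = 4πR²·σT_eq⁴, so T_eq⁴ = S(1−A)/(4σ).
T_eq = [3.00×10⁶ × 0.79 / (4 × 5.67×10⁻⁸)]^(1/4) = (1.05×10¹³)^(1/4) = 1800 K.

T_eq ≈ 1800 K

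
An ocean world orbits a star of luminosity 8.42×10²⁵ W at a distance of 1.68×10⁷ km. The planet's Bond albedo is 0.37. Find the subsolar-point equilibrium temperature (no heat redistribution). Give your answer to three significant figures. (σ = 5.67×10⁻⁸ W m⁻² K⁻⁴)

d = 1.68×10⁷ km = 1.68×10¹⁰ m.
Flux: S = L/(4πd²) = 8.42×10²⁵/(4π×(1.68×10¹⁰)²) = 2.37×10⁴ W m⁻².
At the subsolar point the surface absorbs S(1−A) and emits σT⁴ per unit area — no factor of 4, since only the local patch is in balance.
T = [2.37×10⁴ × 0.63 / 5.67×10⁻⁸]^(1/4) = (2.64×10¹¹)^(1/4) = 717 K.

T_ss ≈ 717 K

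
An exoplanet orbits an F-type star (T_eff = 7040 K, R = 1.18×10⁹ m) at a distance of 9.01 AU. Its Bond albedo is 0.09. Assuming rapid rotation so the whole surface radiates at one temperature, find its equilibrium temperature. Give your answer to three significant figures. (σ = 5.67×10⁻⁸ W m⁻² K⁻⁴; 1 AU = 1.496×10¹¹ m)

T_eq ≈ 144 K

d = 9.01 AU = 1.35×10¹² m.
L = 4πR_⋆²σT_⋆⁴ = 4π(1.18×10⁹)² × 5.67×10⁻⁸ × (7040)⁴ = 2.44×10²⁷ W.
S = L/(4πd²) = 107 W m⁻².
Energy balance: absorbed = emitted ⇒ πR²·S(1−A) = 4πR²·σT_eq⁴, so T_eq⁴ = S(1−A)/(4σ).
T_eq = [107 × 0.91 / (4 × 5.67×10⁻⁸)]^(1/4) = (4.28×10⁸)^(1/4) = 144 K.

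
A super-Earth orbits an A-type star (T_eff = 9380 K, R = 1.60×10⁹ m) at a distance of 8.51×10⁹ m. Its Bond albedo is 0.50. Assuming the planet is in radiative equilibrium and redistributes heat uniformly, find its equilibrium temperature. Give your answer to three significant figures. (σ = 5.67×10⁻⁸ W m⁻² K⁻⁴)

T_eq ≈ 2420 K

L = 4πR_⋆²σT_⋆⁴ = 4π(1.60×10⁹)² × 5.67×10⁻⁸ × (9380)⁴ = 1.41×10²⁸ W.
S = L/(4πd²) = 1.55×10⁷ W m⁻².
Energy balance: absorbed = emitted ⇒ πR²·S(1−A) = 4πR²·σT_eq⁴, so T_eq⁴ = S(1−A)/(4σ).
T_eq = [1.55×10⁷ × 0.50 / (4 × 5.67×10⁻⁸)]^(1/4) = (3.42×10¹³)^(1/4) = 2420 K.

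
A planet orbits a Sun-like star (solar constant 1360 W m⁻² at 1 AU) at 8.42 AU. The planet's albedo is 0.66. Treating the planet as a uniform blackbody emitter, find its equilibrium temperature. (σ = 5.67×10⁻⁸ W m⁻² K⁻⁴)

T_eq ≈ 73.2 K

Flux at 8.42 AU: S = 1360/8.42² = 19.2 W m⁻².
Energy balance: absorbed = emitted ⇒ πR²·S(1−A) = 4πR²·σT_eq⁴, so T_eq⁴ = S(1−A)/(4σ).
T_eq = [19.2 × 0.34 / (4 × 5.67×10⁻⁸)]^(1/4) = (2.88×10⁷)^(1/4) = 73.2 K.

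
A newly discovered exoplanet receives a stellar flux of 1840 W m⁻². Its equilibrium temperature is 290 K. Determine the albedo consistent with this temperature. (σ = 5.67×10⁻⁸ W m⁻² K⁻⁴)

From T_eq⁴ = S(1−A)/(4σ): 1−A = 4σT_eq⁴/S.
1−A = 4 × 5.67×10⁻⁸ × (290)⁴ / 1840 = 0.872.

A ≈ 0.13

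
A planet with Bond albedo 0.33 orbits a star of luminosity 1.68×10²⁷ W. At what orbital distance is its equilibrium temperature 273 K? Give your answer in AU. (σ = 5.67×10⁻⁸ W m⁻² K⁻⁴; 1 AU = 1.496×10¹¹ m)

d ≈ 1.78 AU

From T_eq⁴ = L(1−A)/(16πσd²): d = √[L(1−A)/(16πσT_eq⁴)].
d = √[1.68×10²⁷ × 0.67 / (16π × 5.67×10⁻⁸ × (273)⁴)] = 2.67×10¹¹ m = 1.78 AU.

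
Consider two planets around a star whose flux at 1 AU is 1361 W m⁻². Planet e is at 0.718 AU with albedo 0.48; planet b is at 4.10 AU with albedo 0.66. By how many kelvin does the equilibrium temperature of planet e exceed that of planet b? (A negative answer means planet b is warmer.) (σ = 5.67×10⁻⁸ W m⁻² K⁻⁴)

ΔT ≈ 174.0 K

T_eq = [S₀(1−A)/(4σd²)]^(1/4), so T ∝ (1−A)^(1/4) / √d.
T₁ = [1361×0.52/(4×5.67×10⁻⁸×0.718²)]^(1/4) = 278.93 K.
T₂ = [1361×0.34/(4×5.67×10⁻⁸×4.10²)]^(1/4) = 104.96 K.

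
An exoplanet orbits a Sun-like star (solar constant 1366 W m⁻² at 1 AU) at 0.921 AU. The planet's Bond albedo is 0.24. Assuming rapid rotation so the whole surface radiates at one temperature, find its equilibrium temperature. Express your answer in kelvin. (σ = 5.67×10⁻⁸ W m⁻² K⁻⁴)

Flux at 0.921 AU: S = 1366/0.921² = 1610 W m⁻².
Energy balance: absorbed = emitted ⇒ πR²·S(1−A) = 4πR²·σT_eq⁴, so T_eq⁴ = S(1−A)/(4σ).
T_eq = [1610 × 0.76 / (4 × 5.67×10⁻⁸)]^(1/4) = (5.40×10⁹)^(1/4) = 271 K.

T_eq ≈ 271 K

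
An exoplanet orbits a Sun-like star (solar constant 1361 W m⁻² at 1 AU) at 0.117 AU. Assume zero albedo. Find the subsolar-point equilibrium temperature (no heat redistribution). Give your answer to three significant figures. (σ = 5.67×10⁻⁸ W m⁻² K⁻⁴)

Flux at 0.117 AU: S = 1361/0.117² = 9.94×10⁴ W m⁻².
At the subsolar point the surface absorbs S(1−A) and emits σT⁴ per unit area — no factor of 4, since only the local patch is in balance.
T = [9.94×10⁴ × 1.00 / 5.67×10⁻⁸]^(1/4) = (1.75×10¹²)^(1/4) = 1150 K.

T_ss ≈ 1150 K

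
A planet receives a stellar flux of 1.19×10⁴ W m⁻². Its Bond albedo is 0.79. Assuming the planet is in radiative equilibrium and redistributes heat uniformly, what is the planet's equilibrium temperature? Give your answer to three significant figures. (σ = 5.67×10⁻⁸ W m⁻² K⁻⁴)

Energy balance: absorbed = emitted ⇒ πR²·S(1−A) = 4πR²·σT_eq⁴, so T_eq⁴ = S(1−A)/(4σ).
T_eq = [1.19×10⁴ × 0.21 / (4 × 5.67×10⁻⁸)]^(1/4) = (1.10×10¹⁰)^(1/4) = 324 K.

T_eq ≈ 324 K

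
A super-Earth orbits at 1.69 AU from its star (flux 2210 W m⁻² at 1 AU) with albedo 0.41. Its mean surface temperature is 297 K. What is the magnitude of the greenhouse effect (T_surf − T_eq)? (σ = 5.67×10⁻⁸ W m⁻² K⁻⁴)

S = 2210/1.69² = 773.8 W m⁻².
T_eq = [S(1−A)/(4σ)]^(1/4) = [773.8×0.59/(4×5.67×10⁻⁸)]^(1/4) = 211.8 K.
ΔT = T_surf − T_eq = 297 − 211.8.

ΔT ≈ 85.2 K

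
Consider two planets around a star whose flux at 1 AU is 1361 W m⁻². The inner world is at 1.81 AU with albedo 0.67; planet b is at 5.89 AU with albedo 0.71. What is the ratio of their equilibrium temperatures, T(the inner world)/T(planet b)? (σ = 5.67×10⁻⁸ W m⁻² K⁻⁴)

T_eq = [S₀(1−A)/(4σd²)]^(1/4), so T ∝ (1−A)^(1/4) / √d.
T₁ = [1361×0.33/(4×5.67×10⁻⁸×1.81²)]^(1/4) = 156.80 K.
T₂ = [1361×0.29/(4×5.67×10⁻⁸×5.89²)]^(1/4) = 84.16 K.

T₁/T₂ ≈ 1.863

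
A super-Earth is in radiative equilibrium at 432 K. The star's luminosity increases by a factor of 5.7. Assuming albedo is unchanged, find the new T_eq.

T_eq ∝ L^(1/4) · d^(−1/2).
T′ = 432 × 5.7^(1/4) = 668 K.

T_eq ≈ 668 K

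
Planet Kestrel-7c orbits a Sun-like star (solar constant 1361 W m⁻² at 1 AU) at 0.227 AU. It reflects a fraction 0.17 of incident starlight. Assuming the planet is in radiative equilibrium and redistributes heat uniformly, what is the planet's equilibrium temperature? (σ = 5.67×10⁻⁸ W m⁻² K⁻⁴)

Flux at 0.227 AU: S = 1361/0.227² = 2.64×10⁴ W m⁻².
Energy balance: absorbed = emitted ⇒ πR²·S(1−A) = 4πR²·σT_eq⁴, so T_eq⁴ = S(1−A)/(4σ).
T_eq = [2.64×10⁴ × 0.83 / (4 × 5.67×10⁻⁸)]^(1/4) = (9.67×10¹⁰)^(1/4) = 558 K.

T_eq ≈ 558 K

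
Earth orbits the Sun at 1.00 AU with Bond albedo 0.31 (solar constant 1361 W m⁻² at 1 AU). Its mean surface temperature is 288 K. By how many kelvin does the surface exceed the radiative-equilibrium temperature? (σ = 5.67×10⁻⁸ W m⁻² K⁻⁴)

ΔT ≈ 34.3 K

S = 1361/1.00² = 1361 W m⁻².
T_eq = [S(1−A)/(4σ)]^(1/4) = [1361×0.69/(4×5.67×10⁻⁸)]^(1/4) = 253.7 K.
ΔT = T_surf − T_eq = 288 − 253.7.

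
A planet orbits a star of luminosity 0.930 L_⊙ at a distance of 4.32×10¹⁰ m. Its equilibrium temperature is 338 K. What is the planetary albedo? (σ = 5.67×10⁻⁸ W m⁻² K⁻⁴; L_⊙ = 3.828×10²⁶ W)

L = 0.930 × 3.828×10²⁶ = 3.56×10²⁶ W.
Flux: S = L/(4πd²) = 3.56×10²⁶/(4π×(4.32×10¹⁰)²) = 1.52×10⁴ W m⁻².
From T_eq⁴ = S(1−A)/(4σ): 1−A = 4σT_eq⁴/S.
1−A = 4 × 5.67×10⁻⁸ × (338)⁴ / 1.52×10⁴ = 0.195.

A ≈ 0.81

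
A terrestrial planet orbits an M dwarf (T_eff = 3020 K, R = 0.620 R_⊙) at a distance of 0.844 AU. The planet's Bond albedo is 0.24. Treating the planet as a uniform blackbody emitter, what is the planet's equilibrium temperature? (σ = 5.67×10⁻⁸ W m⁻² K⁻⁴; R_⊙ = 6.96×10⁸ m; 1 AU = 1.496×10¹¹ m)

R_⋆ = 0.620 × 6.96×10⁸ = 4.32×10⁸ m.
d = 0.844 AU = 1.26×10¹¹ m.
L = 4πR_⋆²σT_⋆⁴ = 4π(4.32×10⁸)² × 5.67×10⁻⁸ × (3020)⁴ = 1.10×10²⁵ W.
S = L/(4πd²) = 55.1 W m⁻².
Energy balance: absorbed = emitted ⇒ πR²·S(1−A) = 4πR²·σT_eq⁴, so T_eq⁴ = S(1−A)/(4σ).
T_eq = [55.1 × 0.76 / (4 × 5.67×10⁻⁸)]^(1/4) = (1.85×10⁸)^(1/4) = 117 K.

T_eq ≈ 117 K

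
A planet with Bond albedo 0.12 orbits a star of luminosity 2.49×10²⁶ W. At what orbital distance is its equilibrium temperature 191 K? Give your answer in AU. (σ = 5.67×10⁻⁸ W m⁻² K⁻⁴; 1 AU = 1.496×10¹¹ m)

From T_eq⁴ = L(1−A)/(16πσd²): d = √[L(1−A)/(16πσT_eq⁴)].
d = √[2.49×10²⁶ × 0.88 / (16π × 5.67×10⁻⁸ × (191)⁴)] = 2.40×10¹¹ m = 1.61 AU.

d ≈ 1.61 AU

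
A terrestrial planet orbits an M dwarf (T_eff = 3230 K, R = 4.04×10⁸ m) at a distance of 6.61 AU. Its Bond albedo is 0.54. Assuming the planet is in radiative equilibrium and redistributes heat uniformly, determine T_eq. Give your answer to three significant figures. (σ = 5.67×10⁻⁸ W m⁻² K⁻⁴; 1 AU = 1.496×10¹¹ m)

T_eq ≈ 38.0 K

d = 6.61 AU = 9.89×10¹¹ m.
L = 4πR_⋆²σT_⋆⁴ = 4π(4.04×10⁸)² × 5.67×10⁻⁸ × (3230)⁴ = 1.27×10²⁵ W.
S = L/(4πd²) = 1.03 W m⁻².
Energy balance: absorbed = emitted ⇒ πR²·S(1−A) = 4πR²·σT_eq⁴, so T_eq⁴ = S(1−A)/(4σ).
T_eq = [1.03 × 0.46 / (4 × 5.67×10⁻⁸)]^(1/4) = (2.09×10⁶)^(1/4) = 38.0 K.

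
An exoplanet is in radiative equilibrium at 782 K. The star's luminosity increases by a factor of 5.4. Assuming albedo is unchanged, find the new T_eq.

T_eq ∝ L^(1/4) · d^(−1/2).
T′ = 782 × 5.4^(1/4) = 1190 K.

T_eq ≈ 1190 K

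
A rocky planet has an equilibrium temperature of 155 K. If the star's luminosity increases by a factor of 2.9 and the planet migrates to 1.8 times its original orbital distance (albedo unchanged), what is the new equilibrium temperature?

T_eq ∝ L^(1/4) · d^(−1/2).
T′ = 155 × 2.9^(1/4) / 1.8^(1/2) = 151 K.

T_eq ≈ 151 K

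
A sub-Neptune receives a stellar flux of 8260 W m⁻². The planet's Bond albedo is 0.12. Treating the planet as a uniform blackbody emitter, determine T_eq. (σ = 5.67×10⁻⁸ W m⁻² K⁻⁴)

Energy balance: absorbed = emitted ⇒ πR²·S(1−A) = 4πR²·σT_eq⁴, so T_eq⁴ = S(1−A)/(4σ).
T_eq = [8260 × 0.88 / (4 × 5.67×10⁻⁸)]^(1/4) = (3.20×10¹⁰)^(1/4) = 423 K.

T_eq ≈ 423 K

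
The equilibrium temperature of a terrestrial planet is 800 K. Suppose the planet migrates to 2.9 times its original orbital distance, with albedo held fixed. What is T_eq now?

T_eq ≈ 470 K

T_eq ∝ L^(1/4) · d^(−1/2).
T′ = 800 / 2.9^(1/2) = 470 K.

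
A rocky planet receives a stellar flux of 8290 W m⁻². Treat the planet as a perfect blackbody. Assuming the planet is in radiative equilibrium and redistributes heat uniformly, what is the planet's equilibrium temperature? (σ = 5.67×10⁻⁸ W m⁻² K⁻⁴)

Energy balance: absorbed = emitted ⇒ πR²·S(1−A) = 4πR²·σT_eq⁴, so T_eq⁴ = S(1−A)/(4σ).
T_eq = [8290 × 1.00 / (4 × 5.67×10⁻⁸)]^(1/4) = (3.66×10¹⁰)^(1/4) = 437 K.

T_eq ≈ 437 K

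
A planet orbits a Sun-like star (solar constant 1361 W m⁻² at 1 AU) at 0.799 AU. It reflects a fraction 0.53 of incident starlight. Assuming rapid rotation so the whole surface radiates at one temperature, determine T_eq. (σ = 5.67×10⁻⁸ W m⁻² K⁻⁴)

Flux at 0.799 AU: S = 1361/0.799² = 2130 W m⁻².
Energy balance: absorbed = emitted ⇒ πR²·S(1−A) = 4πR²·σT_eq⁴, so T_eq⁴ = S(1−A)/(4σ).
T_eq = [2130 × 0.47 / (4 × 5.67×10⁻⁸)]^(1/4) = (4.42×10⁹)^(1/4) = 258 K.

T_eq ≈ 258 K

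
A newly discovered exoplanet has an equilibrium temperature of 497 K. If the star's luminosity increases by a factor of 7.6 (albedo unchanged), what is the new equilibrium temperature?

T_eq ≈ 825 K

T_eq ∝ L^(1/4) · d^(−1/2).
T′ = 497 × 7.6^(1/4) = 825 K.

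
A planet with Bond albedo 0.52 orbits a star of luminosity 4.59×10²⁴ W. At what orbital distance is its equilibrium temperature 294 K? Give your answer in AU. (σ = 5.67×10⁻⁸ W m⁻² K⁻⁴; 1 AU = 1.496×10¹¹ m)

d ≈ 0.0680 AU

From T_eq⁴ = L(1−A)/(16πσd²): d = √[L(1−A)/(16πσT_eq⁴)].
d = √[4.59×10²⁴ × 0.48 / (16π × 5.67×10⁻⁸ × (294)⁴)] = 1.02×10¹⁰ m = 0.0680 AU.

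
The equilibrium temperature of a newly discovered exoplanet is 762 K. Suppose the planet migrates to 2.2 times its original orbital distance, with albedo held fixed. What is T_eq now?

T_eq ∝ L^(1/4) · d^(−1/2).
T′ = 762 / 2.2^(1/2) = 514 K.

T_eq ≈ 514 K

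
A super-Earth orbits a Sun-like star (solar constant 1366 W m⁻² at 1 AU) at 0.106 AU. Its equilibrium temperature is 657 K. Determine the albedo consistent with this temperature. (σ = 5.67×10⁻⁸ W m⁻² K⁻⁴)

A ≈ 0.65

Flux at 0.106 AU: S = 1366/0.106² = 1.22×10⁵ W m⁻².
From T_eq⁴ = S(1−A)/(4σ): 1−A = 4σT_eq⁴/S.
1−A = 4 × 5.67×10⁻⁸ × (657)⁴ / 1.22×10⁵ = 0.348.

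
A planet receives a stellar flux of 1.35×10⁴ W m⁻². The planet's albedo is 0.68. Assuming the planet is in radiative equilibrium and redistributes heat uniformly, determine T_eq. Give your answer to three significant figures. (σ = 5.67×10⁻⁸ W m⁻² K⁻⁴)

T_eq ≈ 372 K

Energy balance: absorbed = emitted ⇒ πR²·S(1−A) = 4πR²·σT_eq⁴, so T_eq⁴ = S(1−A)/(4σ).
T_eq = [1.35×10⁴ × 0.32 / (4 × 5.67×10⁻⁸)]^(1/4) = (1.90×10¹⁰)^(1/4) = 372 K.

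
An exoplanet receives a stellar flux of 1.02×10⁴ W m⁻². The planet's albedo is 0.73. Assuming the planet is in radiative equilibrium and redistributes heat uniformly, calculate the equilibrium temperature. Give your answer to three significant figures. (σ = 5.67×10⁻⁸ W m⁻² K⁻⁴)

T_eq ≈ 332 K

Energy balance: absorbed = emitted ⇒ πR²·S(1−A) = 4πR²·σT_eq⁴, so T_eq⁴ = S(1−A)/(4σ).
T_eq = [1.02×10⁴ × 0.27 / (4 × 5.67×10⁻⁸)]^(1/4) = (1.21×10¹⁰)^(1/4) = 332 K.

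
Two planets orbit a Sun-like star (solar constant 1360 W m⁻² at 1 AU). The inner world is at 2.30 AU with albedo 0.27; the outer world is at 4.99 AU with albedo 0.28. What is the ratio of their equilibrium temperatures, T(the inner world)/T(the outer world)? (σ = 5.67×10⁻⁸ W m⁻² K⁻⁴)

T_eq = [S₀(1−A)/(4σd²)]^(1/4), so T ∝ (1−A)^(1/4) / √d.
T₁ = [1360×0.73/(4×5.67×10⁻⁸×2.30²)]^(1/4) = 169.61 K.
T₂ = [1360×0.72/(4×5.67×10⁻⁸×4.99²)]^(1/4) = 114.75 K.

T₁/T₂ ≈ 1.478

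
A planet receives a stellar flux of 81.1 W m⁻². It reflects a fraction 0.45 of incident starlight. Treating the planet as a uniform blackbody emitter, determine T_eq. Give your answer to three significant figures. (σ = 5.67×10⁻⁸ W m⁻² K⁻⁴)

Energy balance: absorbed = emitted ⇒ πR²·S(1−A) = 4πR²·σT_eq⁴, so T_eq⁴ = S(1−A)/(4σ).
T_eq = [81.1 × 0.55 / (4 × 5.67×10⁻⁸)]^(1/4) = (1.97×10⁸)^(1/4) = 118 K.

T_eq ≈ 118 K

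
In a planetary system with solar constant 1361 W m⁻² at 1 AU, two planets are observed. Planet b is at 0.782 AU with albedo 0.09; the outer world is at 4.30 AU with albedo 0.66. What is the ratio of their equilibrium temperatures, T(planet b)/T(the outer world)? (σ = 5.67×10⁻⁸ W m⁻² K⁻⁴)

T_eq = [S₀(1−A)/(4σd²)]^(1/4), so T ∝ (1−A)^(1/4) / √d.
T₁ = [1361×0.91/(4×5.67×10⁻⁸×0.782²)]^(1/4) = 307.40 K.
T₂ = [1361×0.34/(4×5.67×10⁻⁸×4.30²)]^(1/4) = 102.49 K.

T₁/T₂ ≈ 2.999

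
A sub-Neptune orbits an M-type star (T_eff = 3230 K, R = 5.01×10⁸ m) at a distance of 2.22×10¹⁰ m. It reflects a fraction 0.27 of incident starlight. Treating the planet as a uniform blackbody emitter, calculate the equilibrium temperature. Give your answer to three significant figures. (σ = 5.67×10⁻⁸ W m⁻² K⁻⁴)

T_eq ≈ 317 K

L = 4πR_⋆²σT_⋆⁴ = 4π(5.01×10⁸)² × 5.67×10⁻⁸ × (3230)⁴ = 1.95×10²⁵ W.
S = L/(4πd²) = 3140 W m⁻².
Energy balance: absorbed = emitted ⇒ πR²·S(1−A) = 4πR²·σT_eq⁴, so T_eq⁴ = S(1−A)/(4σ).
T_eq = [3140 × 0.73 / (4 × 5.67×10⁻⁸)]^(1/4) = (1.01×10¹⁰)^(1/4) = 317 K.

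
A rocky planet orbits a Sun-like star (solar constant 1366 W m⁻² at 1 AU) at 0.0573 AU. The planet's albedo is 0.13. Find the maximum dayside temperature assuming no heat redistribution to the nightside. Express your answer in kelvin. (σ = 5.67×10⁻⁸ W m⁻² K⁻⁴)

T_ss ≈ 1590 K

Flux at 0.0573 AU: S = 1366/0.0573² = 4.16×10⁵ W m⁻².
With no redistribution each surface element balances locally: S(1−A) = σT⁴.
T = [4.16×10⁵ × 0.87 / 5.67×10⁻⁸]^(1/4) = (6.38×10¹²)^(1/4) = 1590 K.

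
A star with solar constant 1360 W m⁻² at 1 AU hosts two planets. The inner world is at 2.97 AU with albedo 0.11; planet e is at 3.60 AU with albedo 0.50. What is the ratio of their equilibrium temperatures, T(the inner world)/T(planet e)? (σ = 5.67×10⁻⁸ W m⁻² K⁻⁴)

T₁/T₂ ≈ 1.272

T_eq = [S₀(1−A)/(4σd²)]^(1/4), so T ∝ (1−A)^(1/4) / √d.
T₁ = [1360×0.89/(4×5.67×10⁻⁸×2.97²)]^(1/4) = 156.84 K.
T₂ = [1360×0.50/(4×5.67×10⁻⁸×3.60²)]^(1/4) = 123.33 K.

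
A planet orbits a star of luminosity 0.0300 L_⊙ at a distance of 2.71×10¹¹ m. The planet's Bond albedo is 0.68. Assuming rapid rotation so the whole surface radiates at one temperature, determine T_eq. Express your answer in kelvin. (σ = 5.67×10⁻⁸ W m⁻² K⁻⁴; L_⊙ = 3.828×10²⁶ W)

T_eq ≈ 64.7 K

L = 0.0300 × 3.828×10²⁶ = 1.15×10²⁵ W.
Flux: S = L/(4πd²) = 1.15×10²⁵/(4π×(2.71×10¹¹)²) = 12.4 W m⁻².
Energy balance: absorbed = emitted ⇒ πR²·S(1−A) = 4πR²·σT_eq⁴, so T_eq⁴ = S(1−A)/(4σ).
T_eq = [12.4 × 0.32 / (4 × 5.67×10⁻⁸)]^(1/4) = (1.76×10⁷)^(1/4) = 64.7 K.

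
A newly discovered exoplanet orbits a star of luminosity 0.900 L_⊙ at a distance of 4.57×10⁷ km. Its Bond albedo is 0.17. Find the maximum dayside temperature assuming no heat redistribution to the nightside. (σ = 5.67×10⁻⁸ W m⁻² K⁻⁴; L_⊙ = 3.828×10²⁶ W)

d = 4.57×10⁷ km = 4.57×10¹⁰ m.
L = 0.900 × 3.828×10²⁶ = 3.45×10²⁶ W.
Flux: S = L/(4πd²) = 3.45×10²⁶/(4π×(4.57×10¹⁰)²) = 1.31×10⁴ W m⁻².
With no redistribution each surface element balances locally: S(1−A) = σT⁴.
T = [1.31×10⁴ × 0.83 / 5.67×10⁻⁸]^(1/4) = (1.92×10¹¹)^(1/4) = 662 K.

T_ss ≈ 662 K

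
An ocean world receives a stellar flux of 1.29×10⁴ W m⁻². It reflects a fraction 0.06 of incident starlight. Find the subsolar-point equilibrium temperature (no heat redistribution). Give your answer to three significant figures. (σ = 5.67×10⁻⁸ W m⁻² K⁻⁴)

At the subsolar point the surface absorbs S(1−A) and emits σT⁴ per unit area — no factor of 4, since only the local patch is in balance.
T = [1.29×10⁴ × 0.94 / 5.67×10⁻⁸]^(1/4) = (2.14×10¹¹)^(1/4) = 680 K.

T_ss ≈ 680 K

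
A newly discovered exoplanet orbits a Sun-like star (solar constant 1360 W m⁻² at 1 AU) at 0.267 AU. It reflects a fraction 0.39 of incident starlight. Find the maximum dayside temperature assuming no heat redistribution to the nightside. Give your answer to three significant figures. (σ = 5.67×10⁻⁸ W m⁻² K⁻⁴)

T_ss ≈ 673 K

Flux at 0.267 AU: S = 1360/0.267² = 1.91×10⁴ W m⁻².
With no redistribution each surface element balances locally: S(1−A) = σT⁴.
T = [1.91×10⁴ × 0.61 / 5.67×10⁻⁸]^(1/4) = (2.05×10¹¹)^(1/4) = 673 K.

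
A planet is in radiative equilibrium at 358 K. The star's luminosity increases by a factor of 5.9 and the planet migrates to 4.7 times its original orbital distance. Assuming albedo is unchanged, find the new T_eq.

T_eq ≈ 257 K

T_eq ∝ L^(1/4) · d^(−1/2).
T′ = 358 × 5.9^(1/4) / 4.7^(1/2) = 257 K.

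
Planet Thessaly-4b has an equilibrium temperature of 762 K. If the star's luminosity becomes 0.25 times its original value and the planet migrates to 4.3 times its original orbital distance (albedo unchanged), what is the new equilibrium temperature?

T_eq ∝ L^(1/4) · d^(−1/2).
T′ = 762 × 0.25^(1/4) / 4.3^(1/2) = 260 K.

T_eq ≈ 260 K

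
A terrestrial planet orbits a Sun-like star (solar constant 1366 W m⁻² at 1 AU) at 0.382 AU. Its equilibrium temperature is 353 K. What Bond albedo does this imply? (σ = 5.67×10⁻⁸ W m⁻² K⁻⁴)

A ≈ 0.62

Flux at 0.382 AU: S = 1366/0.382² = 9360 W m⁻².
From T_eq⁴ = S(1−A)/(4σ): 1−A = 4σT_eq⁴/S.
1−A = 4 × 5.67×10⁻⁸ × (353)⁴ / 9360 = 0.376.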